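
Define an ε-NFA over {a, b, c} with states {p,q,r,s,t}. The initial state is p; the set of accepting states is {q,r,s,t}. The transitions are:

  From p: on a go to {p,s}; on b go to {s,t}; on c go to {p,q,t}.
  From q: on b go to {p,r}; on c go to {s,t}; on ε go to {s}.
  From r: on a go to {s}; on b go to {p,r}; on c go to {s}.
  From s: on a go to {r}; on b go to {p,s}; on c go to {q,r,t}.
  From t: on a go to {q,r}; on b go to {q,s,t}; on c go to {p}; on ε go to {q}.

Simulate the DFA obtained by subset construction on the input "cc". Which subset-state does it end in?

{p,q,r,s,t}

Start: {p}.
δ(p,c) = {p,q,t}.
Union: {p,q,t}.
ε-closure gives {p,q,s,t}.
After c: {p,q,s,t}.
δ(p,c) = {p,q,t}; δ(q,c) = {s,t}; δ(s,c) = {q,r,t}; δ(t,c) = {p}.
Union: {p,q,r,s,t}.
After c: {p,q,r,s,t}.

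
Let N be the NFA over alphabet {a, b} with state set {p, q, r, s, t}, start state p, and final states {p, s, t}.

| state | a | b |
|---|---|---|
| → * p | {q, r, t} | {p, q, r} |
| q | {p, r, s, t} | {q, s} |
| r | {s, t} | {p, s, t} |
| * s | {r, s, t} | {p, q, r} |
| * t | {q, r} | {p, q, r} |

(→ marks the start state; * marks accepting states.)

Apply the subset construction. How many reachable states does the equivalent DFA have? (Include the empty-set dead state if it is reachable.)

4

Start state of the DFA: {p}.
{p} --a--> {q, r, t}  [new]
{p} --b--> {p, q, r}  [new]
{q, r, t} --a--> {p, q, r, s, t}  [new]
{q, r, t} --b--> {p, q, r, s, t}  [seen]
{p, q, r} --a--> {p, q, r, s, t}  [seen]
{p, q, r} --b--> {p, q, r, s, t}  [seen]
{p, q, r, s, t} --a--> {p, q, r, s, t}  [seen]
{p, q, r, s, t} --b--> {p, q, r, s, t}  [seen]
Reachable DFA states: {p}, {q, r, t}, {p, q, r}, {p, q, r, s, t}.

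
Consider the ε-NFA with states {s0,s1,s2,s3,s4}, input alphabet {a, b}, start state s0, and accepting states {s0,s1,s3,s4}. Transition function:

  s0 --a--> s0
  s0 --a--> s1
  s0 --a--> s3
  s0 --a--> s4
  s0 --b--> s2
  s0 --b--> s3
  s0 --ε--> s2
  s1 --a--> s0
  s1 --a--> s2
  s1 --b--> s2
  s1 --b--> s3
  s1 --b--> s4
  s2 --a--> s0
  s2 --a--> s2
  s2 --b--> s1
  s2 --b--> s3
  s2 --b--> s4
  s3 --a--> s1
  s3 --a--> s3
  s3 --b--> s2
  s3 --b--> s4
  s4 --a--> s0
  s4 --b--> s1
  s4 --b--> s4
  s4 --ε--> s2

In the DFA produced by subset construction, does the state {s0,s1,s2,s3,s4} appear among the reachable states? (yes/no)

Start state of the DFA: {s0,s2} (ε-closure of the NFA start).
{s0,s2} --a--> {s0,s1,s2,s3,s4}  [new]
{s0,s2} --b--> {s1,s2,s3,s4}  [new]
{s0,s1,s2,s3,s4} --a--> {s0,s1,s2,s3,s4}  [seen]
{s0,s1,s2,s3,s4} --b--> {s1,s2,s3,s4}  [seen]
{s1,s2,s3,s4} --a--> {s0,s1,s2,s3}  [new]
{s1,s2,s3,s4} --b--> {s1,s2,s3,s4}  [seen]
{s0,s1,s2,s3} --a--> {s0,s1,s2,s3,s4}  [seen]
{s0,s1,s2,s3} --b--> {s1,s2,s3,s4}  [seen]
Reachable DFA states: {s0,s2}, {s0,s1,s2,s3,s4}, {s1,s2,s3,s4}, {s0,s1,s2,s3}.
{s0,s1,s2,s3,s4} is among them.

yes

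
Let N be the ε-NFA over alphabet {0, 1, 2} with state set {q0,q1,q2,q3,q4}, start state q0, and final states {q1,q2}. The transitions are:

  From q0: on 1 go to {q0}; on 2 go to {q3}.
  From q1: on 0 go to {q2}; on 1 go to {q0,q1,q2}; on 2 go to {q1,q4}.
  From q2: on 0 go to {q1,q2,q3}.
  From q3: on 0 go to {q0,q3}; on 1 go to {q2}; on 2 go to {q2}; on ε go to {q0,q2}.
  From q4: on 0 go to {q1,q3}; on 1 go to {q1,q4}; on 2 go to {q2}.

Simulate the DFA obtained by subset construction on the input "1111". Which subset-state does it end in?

{q0}

Start: {q0}.
δ(q0,1) = {q0}.
Union: {q0}.
After 1: {q0}.
δ(q0,1) = {q0}.
Union: {q0}.
After 1: {q0}.
δ(q0,1) = {q0}.
Union: {q0}.
After 1: {q0}.
δ(q0,1) = {q0}.
Union: {q0}.
After 1: {q0}.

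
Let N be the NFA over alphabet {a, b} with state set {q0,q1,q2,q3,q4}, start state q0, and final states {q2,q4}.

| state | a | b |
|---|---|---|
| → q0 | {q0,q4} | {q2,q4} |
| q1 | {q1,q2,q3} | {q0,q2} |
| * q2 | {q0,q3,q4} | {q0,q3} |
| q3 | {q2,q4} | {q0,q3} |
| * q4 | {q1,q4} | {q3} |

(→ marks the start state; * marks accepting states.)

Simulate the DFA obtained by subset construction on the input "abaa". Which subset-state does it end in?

Start: {q0}.
δ(q0,a) = {q0,q4}.
Union: {q0,q4}.
After a: {q0,q4}.
δ(q0,b) = {q2,q4}; δ(q4,b) = {q3}.
Union: {q2,q3,q4}.
After b: {q2,q3,q4}.
δ(q2,a) = {q0,q3,q4}; δ(q3,a) = {q2,q4}; δ(q4,a) = {q1,q4}.
Union: {q0,q1,q2,q3,q4}.
After a: {q0,q1,q2,q3,q4}.
δ(q0,a) = {q0,q4}; δ(q1,a) = {q1,q2,q3}; δ(q2,a) = {q0,q3,q4}; δ(q3,a) = {q2,q4}; δ(q4,a) = {q1,q4}.
Union: {q0,q1,q2,q3,q4}.
After a: {q0,q1,q2,q3,q4}.

{q0,q1,q2,q3,q4}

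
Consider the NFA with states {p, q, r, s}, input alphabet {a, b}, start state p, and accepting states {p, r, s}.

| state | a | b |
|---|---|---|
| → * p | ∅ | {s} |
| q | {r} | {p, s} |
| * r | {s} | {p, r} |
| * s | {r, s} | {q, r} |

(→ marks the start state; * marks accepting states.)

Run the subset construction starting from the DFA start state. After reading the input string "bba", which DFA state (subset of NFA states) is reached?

{r, s}

Start: {p}.
δ(p,b) = {s}.
Union: {s}.
After b: {s}.
δ(s,b) = {q, r}.
Union: {q, r}.
After b: {q, r}.
δ(q,a) = {r}; δ(r,a) = {s}.
Union: {r, s}.
After a: {r, s}.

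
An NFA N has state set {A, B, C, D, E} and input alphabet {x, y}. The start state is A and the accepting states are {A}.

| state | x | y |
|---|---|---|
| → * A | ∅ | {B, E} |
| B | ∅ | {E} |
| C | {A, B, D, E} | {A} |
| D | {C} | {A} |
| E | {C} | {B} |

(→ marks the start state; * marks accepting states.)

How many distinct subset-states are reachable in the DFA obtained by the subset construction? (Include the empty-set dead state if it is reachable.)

6

Start state of the DFA: {A}.
{A} --x--> ∅  [new]
{A} --y--> {B, E}  [new]
∅ --x--> ∅  [seen]
∅ --y--> ∅  [seen]
{B, E} --x--> {C}  [new]
{B, E} --y--> {B, E}  [seen]
{C} --x--> {A, B, D, E}  [new]
{C} --y--> {A}  [seen]
{A, B, D, E} --x--> {C}  [seen]
{A, B, D, E} --y--> {A, B, E}  [new]
{A, B, E} --x--> {C}  [seen]
{A, B, E} --y--> {B, E}  [seen]
Reachable DFA states: {A}, ∅, {B, E}, {C}, {A, B, D, E}, {A, B, E}.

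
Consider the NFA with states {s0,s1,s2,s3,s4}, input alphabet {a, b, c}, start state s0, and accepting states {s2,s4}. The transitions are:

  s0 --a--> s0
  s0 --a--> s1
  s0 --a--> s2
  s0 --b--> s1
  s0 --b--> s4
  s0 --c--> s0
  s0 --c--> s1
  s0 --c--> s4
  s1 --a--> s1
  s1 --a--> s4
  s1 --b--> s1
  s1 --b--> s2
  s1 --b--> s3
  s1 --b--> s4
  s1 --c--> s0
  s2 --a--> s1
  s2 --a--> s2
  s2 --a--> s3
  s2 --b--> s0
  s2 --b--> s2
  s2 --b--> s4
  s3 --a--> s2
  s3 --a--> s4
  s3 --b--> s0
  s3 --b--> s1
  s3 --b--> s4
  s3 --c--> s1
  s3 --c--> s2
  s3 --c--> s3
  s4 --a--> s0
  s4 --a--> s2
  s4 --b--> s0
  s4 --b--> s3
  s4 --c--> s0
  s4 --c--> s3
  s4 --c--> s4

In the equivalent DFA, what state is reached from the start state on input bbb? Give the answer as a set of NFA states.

Start: {s0}.
δ(s0,b) = {s1,s4}.
Union: {s1,s4}.
After b: {s1,s4}.
δ(s1,b) = {s1,s2,s3,s4}; δ(s4,b) = {s0,s3}.
Union: {s0,s1,s2,s3,s4}.
After b: {s0,s1,s2,s3,s4}.
δ(s0,b) = {s1,s4}; δ(s1,b) = {s1,s2,s3,s4}; δ(s2,b) = {s0,s2,s4}; δ(s3,b) = {s0,s1,s4}; δ(s4,b) = {s0,s3}.
Union: {s0,s1,s2,s3,s4}.
After b: {s0,s1,s2,s3,s4}.

{s0,s1,s2,s3,s4}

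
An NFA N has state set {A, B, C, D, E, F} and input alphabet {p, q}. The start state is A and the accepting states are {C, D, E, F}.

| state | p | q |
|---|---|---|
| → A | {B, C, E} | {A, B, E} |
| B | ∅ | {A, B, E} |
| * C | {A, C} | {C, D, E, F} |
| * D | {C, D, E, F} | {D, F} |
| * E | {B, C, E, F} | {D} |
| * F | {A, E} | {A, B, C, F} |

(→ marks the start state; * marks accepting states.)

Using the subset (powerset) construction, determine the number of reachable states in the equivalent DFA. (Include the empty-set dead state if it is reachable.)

9

Start state of the DFA: {A}.
{A} --p--> {B, C, E}  [new]
{A} --q--> {A, B, E}  [new]
{B, C, E} --p--> {A, B, C, E, F}  [new]
{B, C, E} --q--> {A, B, C, D, E, F}  [new]
{A, B, E} --p--> {B, C, E, F}  [new]
{A, B, E} --q--> {A, B, D, E}  [new]
{A, B, C, E, F} --p--> {A, B, C, E, F}  [seen]
{A, B, C, E, F} --q--> {A, B, C, D, E, F}  [seen]
{A, B, C, D, E, F} --p--> {A, B, C, D, E, F}  [seen]
{A, B, C, D, E, F} --q--> {A, B, C, D, E, F}  [seen]
{B, C, E, F} --p--> {A, B, C, E, F}  [seen]
{B, C, E, F} --q--> {A, B, C, D, E, F}  [seen]
{A, B, D, E} --p--> {B, C, D, E, F}  [new]
{A, B, D, E} --q--> {A, B, D, E, F}  [new]
{B, C, D, E, F} --p--> {A, B, C, D, E, F}  [seen]
{B, C, D, E, F} --q--> {A, B, C, D, E, F}  [seen]
{A, B, D, E, F} --p--> {A, B, C, D, E, F}  [seen]
{A, B, D, E, F} --q--> {A, B, C, D, E, F}  [seen]
Reachable DFA states: {A}, {B, C, E}, {A, B, E}, {A, B, C, E, F}, {A, B, C, D, E, F}, {B, C, E, F}, {A, B, D, E}, {B, C, D, E, F}, {A, B, D, E, F}.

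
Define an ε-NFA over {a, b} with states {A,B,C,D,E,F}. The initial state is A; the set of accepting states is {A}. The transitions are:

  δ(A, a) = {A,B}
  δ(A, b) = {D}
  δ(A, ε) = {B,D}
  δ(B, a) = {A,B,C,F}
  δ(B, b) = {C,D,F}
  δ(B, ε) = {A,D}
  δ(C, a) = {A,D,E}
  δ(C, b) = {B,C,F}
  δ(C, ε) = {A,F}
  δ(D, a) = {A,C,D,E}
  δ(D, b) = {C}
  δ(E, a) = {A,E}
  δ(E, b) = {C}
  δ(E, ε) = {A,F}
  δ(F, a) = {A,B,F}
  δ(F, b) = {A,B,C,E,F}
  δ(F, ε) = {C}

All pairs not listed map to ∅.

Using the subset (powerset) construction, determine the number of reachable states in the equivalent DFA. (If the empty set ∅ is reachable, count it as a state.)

Start state of the DFA: {A,B,D} (ε-closure of the NFA start).
{A,B,D} --a--> {A,B,C,D,E,F}  [new]
{A,B,D} --b--> {A,B,C,D,F}  [new]
{A,B,C,D,E,F} --a--> {A,B,C,D,E,F}  [seen]
{A,B,C,D,E,F} --b--> {A,B,C,D,E,F}  [seen]
{A,B,C,D,F} --a--> {A,B,C,D,E,F}  [seen]
{A,B,C,D,F} --b--> {A,B,C,D,E,F}  [seen]
Reachable DFA states: {A,B,D}, {A,B,C,D,E,F}, {A,B,C,D,F}.

3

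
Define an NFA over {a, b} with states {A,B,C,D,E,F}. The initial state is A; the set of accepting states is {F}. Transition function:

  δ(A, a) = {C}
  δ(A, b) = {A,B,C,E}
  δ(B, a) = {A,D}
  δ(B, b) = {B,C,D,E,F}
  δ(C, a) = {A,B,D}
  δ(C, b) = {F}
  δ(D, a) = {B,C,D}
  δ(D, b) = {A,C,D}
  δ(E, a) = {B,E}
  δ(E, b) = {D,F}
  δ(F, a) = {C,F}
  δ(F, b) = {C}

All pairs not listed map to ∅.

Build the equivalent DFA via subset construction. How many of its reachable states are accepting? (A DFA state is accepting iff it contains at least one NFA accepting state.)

Start state of the DFA: {A}.
{A} --a--> {C}  [new]
{A} --b--> {A,B,C,E}  [new]
{C} --a--> {A,B,D}  [new]
{C} --b--> {F}  [new]
{A,B,C,E} --a--> {A,B,C,D,E}  [new]
{A,B,C,E} --b--> {A,B,C,D,E,F}  [new]
{A,B,D} --a--> {A,B,C,D}  [new]
{A,B,D} --b--> {A,B,C,D,E,F}  [seen]
{F} --a--> {C,F}  [new]
{F} --b--> {C}  [seen]
{A,B,C,D,E} --a--> {A,B,C,D,E}  [seen]
{A,B,C,D,E} --b--> {A,B,C,D,E,F}  [seen]
{A,B,C,D,E,F} --a--> {A,B,C,D,E,F}  [seen]
{A,B,C,D,E,F} --b--> {A,B,C,D,E,F}  [seen]
{A,B,C,D} --a--> {A,B,C,D}  [seen]
{A,B,C,D} --b--> {A,B,C,D,E,F}  [seen]
{C,F} --a--> {A,B,C,D,F}  [new]
{C,F} --b--> {C,F}  [seen]
{A,B,C,D,F} --a--> {A,B,C,D,F}  [seen]
{A,B,C,D,F} --b--> {A,B,C,D,E,F}  [seen]
Reachable DFA states: {A}, {C}, {A,B,C,E}, {A,B,D}, {F}, {A,B,C,D,E}, {A,B,C,D,E,F}, {A,B,C,D}, {C,F}, {A,B,C,D,F}.
Accepting DFA states (contain an NFA accepting state): {F}, {A,B,C,D,E,F}, {C,F}, {A,B,C,D,F}.

4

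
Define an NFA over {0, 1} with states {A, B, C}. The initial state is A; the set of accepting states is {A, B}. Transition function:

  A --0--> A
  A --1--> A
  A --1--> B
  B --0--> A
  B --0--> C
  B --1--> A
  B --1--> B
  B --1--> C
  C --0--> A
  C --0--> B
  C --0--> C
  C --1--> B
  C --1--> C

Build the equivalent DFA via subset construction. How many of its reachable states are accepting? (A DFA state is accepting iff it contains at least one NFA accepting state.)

Start state of the DFA: {A}.
{A} --0--> {A}  [seen]
{A} --1--> {A, B}  [new]
{A, B} --0--> {A, C}  [new]
{A, B} --1--> {A, B, C}  [new]
{A, C} --0--> {A, B, C}  [seen]
{A, C} --1--> {A, B, C}  [seen]
{A, B, C} --0--> {A, B, C}  [seen]
{A, B, C} --1--> {A, B, C}  [seen]
Reachable DFA states: {A}, {A, B}, {A, C}, {A, B, C}.
Accepting DFA states (contain an NFA accepting state): {A}, {A, B}, {A, C}, {A, B, C}.

4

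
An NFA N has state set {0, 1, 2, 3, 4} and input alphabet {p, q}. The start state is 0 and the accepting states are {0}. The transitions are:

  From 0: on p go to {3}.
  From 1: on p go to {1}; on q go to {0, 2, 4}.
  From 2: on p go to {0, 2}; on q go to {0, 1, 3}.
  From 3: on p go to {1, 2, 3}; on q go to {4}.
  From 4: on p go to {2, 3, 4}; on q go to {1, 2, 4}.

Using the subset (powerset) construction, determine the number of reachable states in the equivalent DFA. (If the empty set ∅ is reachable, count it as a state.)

Start state of the DFA: {0}.
{0} --p--> {3}  [new]
{0} --q--> ∅  [new]
{3} --p--> {1, 2, 3}  [new]
{3} --q--> {4}  [new]
∅ --p--> ∅  [seen]
∅ --q--> ∅  [seen]
{1, 2, 3} --p--> {0, 1, 2, 3}  [new]
{1, 2, 3} --q--> {0, 1, 2, 3, 4}  [new]
{4} --p--> {2, 3, 4}  [new]
{4} --q--> {1, 2, 4}  [new]
{0, 1, 2, 3} --p--> {0, 1, 2, 3}  [seen]
{0, 1, 2, 3} --q--> {0, 1, 2, 3, 4}  [seen]
{0, 1, 2, 3, 4} --p--> {0, 1, 2, 3, 4}  [seen]
{0, 1, 2, 3, 4} --q--> {0, 1, 2, 3, 4}  [seen]
{2, 3, 4} --p--> {0, 1, 2, 3, 4}  [seen]
{2, 3, 4} --q--> {0, 1, 2, 3, 4}  [seen]
{1, 2, 4} --p--> {0, 1, 2, 3, 4}  [seen]
{1, 2, 4} --q--> {0, 1, 2, 3, 4}  [seen]
Reachable DFA states: {0}, {3}, ∅, {1, 2, 3}, {4}, {0, 1, 2, 3}, {0, 1, 2, 3, 4}, {2, 3, 4}, {1, 2, 4}.

9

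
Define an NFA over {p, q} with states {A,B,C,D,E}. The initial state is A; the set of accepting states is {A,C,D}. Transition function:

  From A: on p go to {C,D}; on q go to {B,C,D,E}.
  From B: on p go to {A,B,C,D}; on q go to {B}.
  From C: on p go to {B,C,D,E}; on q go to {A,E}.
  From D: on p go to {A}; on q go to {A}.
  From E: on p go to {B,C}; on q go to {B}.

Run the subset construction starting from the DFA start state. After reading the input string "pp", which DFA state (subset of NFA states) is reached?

Start: {A}.
δ(A,p) = {C,D}.
Union: {C,D}.
After p: {C,D}.
δ(C,p) = {B,C,D,E}; δ(D,p) = {A}.
Union: {A,B,C,D,E}.
After p: {A,B,C,D,E}.

{A,B,C,D,E}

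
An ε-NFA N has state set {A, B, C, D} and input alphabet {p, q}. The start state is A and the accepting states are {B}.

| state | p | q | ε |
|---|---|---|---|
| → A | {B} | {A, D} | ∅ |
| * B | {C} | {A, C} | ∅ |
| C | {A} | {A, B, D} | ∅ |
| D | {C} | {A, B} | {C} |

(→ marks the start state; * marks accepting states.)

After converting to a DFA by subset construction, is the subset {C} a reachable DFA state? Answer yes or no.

Start state of the DFA: {A} (ε-closure of the NFA start).
{A} --p--> {B}  [new]
{A} --q--> {A, C, D}  [new]
{B} --p--> {C}  [new]
{B} --q--> {A, C}  [new]
{A, C, D} --p--> {A, B, C}  [new]
{A, C, D} --q--> {A, B, C, D}  [new]
{C} --p--> {A}  [seen]
{C} --q--> {A, B, C, D}  [seen]
{A, C} --p--> {A, B}  [new]
{A, C} --q--> {A, B, C, D}  [seen]
{A, B, C} --p--> {A, B, C}  [seen]
{A, B, C} --q--> {A, B, C, D}  [seen]
{A, B, C, D} --p--> {A, B, C}  [seen]
{A, B, C, D} --q--> {A, B, C, D}  [seen]
{A, B} --p--> {B, C}  [new]
{A, B} --q--> {A, C, D}  [seen]
{B, C} --p--> {A, C}  [seen]
{B, C} --q--> {A, B, C, D}  [seen]
Reachable DFA states: {A}, {B}, {A, C, D}, {C}, {A, C}, {A, B, C}, {A, B, C, D}, {A, B}, {B, C}.
{C} is among them.

yes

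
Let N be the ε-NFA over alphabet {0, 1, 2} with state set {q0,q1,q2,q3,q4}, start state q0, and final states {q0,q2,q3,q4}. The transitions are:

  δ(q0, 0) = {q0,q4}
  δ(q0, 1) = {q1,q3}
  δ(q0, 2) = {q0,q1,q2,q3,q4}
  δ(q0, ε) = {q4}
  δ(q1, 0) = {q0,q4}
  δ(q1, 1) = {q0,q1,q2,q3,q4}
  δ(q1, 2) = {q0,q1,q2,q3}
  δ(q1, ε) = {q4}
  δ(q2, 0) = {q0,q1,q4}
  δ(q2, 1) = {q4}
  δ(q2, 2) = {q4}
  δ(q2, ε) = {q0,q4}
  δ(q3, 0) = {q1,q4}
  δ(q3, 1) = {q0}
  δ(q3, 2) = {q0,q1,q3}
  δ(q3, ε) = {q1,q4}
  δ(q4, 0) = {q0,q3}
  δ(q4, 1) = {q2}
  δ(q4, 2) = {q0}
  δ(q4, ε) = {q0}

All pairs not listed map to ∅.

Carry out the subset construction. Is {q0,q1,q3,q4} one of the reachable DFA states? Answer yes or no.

yes

Start state of the DFA: {q0,q4} (ε-closure of the NFA start).
{q0,q4} --0--> {q0,q1,q3,q4}  [new]
{q0,q4} --1--> {q0,q1,q2,q3,q4}  [new]
{q0,q4} --2--> {q0,q1,q2,q3,q4}  [seen]
{q0,q1,q3,q4} --0--> {q0,q1,q3,q4}  [seen]
{q0,q1,q3,q4} --1--> {q0,q1,q2,q3,q4}  [seen]
{q0,q1,q3,q4} --2--> {q0,q1,q2,q3,q4}  [seen]
{q0,q1,q2,q3,q4} --0--> {q0,q1,q3,q4}  [seen]
{q0,q1,q2,q3,q4} --1--> {q0,q1,q2,q3,q4}  [seen]
{q0,q1,q2,q3,q4} --2--> {q0,q1,q2,q3,q4}  [seen]
Reachable DFA states: {q0,q4}, {q0,q1,q3,q4}, {q0,q1,q2,q3,q4}.
{q0,q1,q3,q4} is among them.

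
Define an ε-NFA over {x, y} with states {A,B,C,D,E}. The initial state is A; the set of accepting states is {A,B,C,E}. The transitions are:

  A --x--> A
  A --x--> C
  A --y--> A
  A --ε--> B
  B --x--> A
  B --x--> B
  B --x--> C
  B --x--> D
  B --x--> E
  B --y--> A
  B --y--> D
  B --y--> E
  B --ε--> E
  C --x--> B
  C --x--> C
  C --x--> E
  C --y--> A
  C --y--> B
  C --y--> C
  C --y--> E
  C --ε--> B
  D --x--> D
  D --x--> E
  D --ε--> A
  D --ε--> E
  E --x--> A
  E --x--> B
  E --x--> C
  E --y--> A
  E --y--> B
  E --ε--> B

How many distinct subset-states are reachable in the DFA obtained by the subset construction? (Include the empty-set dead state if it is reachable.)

Start state of the DFA: {A,B,E} (ε-closure of the NFA start).
{A,B,E} --x--> {A,B,C,D,E}  [new]
{A,B,E} --y--> {A,B,D,E}  [new]
{A,B,C,D,E} --x--> {A,B,C,D,E}  [seen]
{A,B,C,D,E} --y--> {A,B,C,D,E}  [seen]
{A,B,D,E} --x--> {A,B,C,D,E}  [seen]
{A,B,D,E} --y--> {A,B,D,E}  [seen]
Reachable DFA states: {A,B,E}, {A,B,C,D,E}, {A,B,D,E}.

3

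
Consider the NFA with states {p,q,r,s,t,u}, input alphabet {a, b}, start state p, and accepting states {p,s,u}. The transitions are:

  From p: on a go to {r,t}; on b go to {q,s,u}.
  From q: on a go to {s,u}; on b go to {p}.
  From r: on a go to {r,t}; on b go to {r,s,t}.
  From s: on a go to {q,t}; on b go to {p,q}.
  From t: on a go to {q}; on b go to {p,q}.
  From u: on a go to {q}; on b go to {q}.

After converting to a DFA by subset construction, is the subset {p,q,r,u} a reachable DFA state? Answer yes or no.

Start state of the DFA: {p}.
{p} --a--> {r,t}  [new]
{p} --b--> {q,s,u}  [new]
{r,t} --a--> {q,r,t}  [new]
{r,t} --b--> {p,q,r,s,t}  [new]
{q,s,u} --a--> {q,s,t,u}  [new]
{q,s,u} --b--> {p,q}  [new]
{q,r,t} --a--> {q,r,s,t,u}  [new]
{q,r,t} --b--> {p,q,r,s,t}  [seen]
{p,q,r,s,t} --a--> {q,r,s,t,u}  [seen]
{p,q,r,s,t} --b--> {p,q,r,s,t,u}  [new]
{q,s,t,u} --a--> {q,s,t,u}  [seen]
{q,s,t,u} --b--> {p,q}  [seen]
{p,q} --a--> {r,s,t,u}  [new]
{p,q} --b--> {p,q,s,u}  [new]
{q,r,s,t,u} --a--> {q,r,s,t,u}  [seen]
{q,r,s,t,u} --b--> {p,q,r,s,t}  [seen]
{p,q,r,s,t,u} --a--> {q,r,s,t,u}  [seen]
{p,q,r,s,t,u} --b--> {p,q,r,s,t,u}  [seen]
{r,s,t,u} --a--> {q,r,t}  [seen]
{r,s,t,u} --b--> {p,q,r,s,t}  [seen]
{p,q,s,u} --a--> {q,r,s,t,u}  [seen]
{p,q,s,u} --b--> {p,q,s,u}  [seen]
Reachable DFA states: {p}, {r,t}, {q,s,u}, {q,r,t}, {p,q,r,s,t}, {q,s,t,u}, {p,q}, {q,r,s,t,u}, {p,q,r,s,t,u}, {r,s,t,u}, {p,q,s,u}.
{p,q,r,u} is not among them.

no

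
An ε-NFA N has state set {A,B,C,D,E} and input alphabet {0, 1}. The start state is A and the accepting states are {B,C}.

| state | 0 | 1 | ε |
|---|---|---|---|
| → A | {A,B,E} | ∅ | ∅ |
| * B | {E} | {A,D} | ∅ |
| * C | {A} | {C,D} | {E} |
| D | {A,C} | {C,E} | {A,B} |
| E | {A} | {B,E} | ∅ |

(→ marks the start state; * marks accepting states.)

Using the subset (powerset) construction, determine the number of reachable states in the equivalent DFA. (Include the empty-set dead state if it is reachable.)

6

Start state of the DFA: {A} (ε-closure of the NFA start).
{A} --0--> {A,B,E}  [new]
{A} --1--> ∅  [new]
{A,B,E} --0--> {A,B,E}  [seen]
{A,B,E} --1--> {A,B,D,E}  [new]
∅ --0--> ∅  [seen]
∅ --1--> ∅  [seen]
{A,B,D,E} --0--> {A,B,C,E}  [new]
{A,B,D,E} --1--> {A,B,C,D,E}  [new]
{A,B,C,E} --0--> {A,B,E}  [seen]
{A,B,C,E} --1--> {A,B,C,D,E}  [seen]
{A,B,C,D,E} --0--> {A,B,C,E}  [seen]
{A,B,C,D,E} --1--> {A,B,C,D,E}  [seen]
Reachable DFA states: {A}, {A,B,E}, ∅, {A,B,D,E}, {A,B,C,E}, {A,B,C,D,E}.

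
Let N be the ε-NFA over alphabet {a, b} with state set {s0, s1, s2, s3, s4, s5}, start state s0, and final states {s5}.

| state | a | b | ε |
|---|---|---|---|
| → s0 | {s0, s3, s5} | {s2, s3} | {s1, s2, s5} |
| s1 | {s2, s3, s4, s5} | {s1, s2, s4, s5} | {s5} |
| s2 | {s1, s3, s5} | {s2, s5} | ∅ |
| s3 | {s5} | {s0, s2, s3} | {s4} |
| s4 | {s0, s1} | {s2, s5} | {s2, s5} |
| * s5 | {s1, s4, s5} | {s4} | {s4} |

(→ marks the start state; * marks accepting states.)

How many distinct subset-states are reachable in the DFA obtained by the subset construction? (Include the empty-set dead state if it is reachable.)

Start state of the DFA: {s0, s1, s2, s4, s5} (ε-closure of the NFA start).
{s0, s1, s2, s4, s5} --a--> {s0, s1, s2, s3, s4, s5}  [new]
{s0, s1, s2, s4, s5} --b--> {s1, s2, s3, s4, s5}  [new]
{s0, s1, s2, s3, s4, s5} --a--> {s0, s1, s2, s3, s4, s5}  [seen]
{s0, s1, s2, s3, s4, s5} --b--> {s0, s1, s2, s3, s4, s5}  [seen]
{s1, s2, s3, s4, s5} --a--> {s0, s1, s2, s3, s4, s5}  [seen]
{s1, s2, s3, s4, s5} --b--> {s0, s1, s2, s3, s4, s5}  [seen]
Reachable DFA states: {s0, s1, s2, s4, s5}, {s0, s1, s2, s3, s4, s5}, {s1, s2, s3, s4, s5}.

3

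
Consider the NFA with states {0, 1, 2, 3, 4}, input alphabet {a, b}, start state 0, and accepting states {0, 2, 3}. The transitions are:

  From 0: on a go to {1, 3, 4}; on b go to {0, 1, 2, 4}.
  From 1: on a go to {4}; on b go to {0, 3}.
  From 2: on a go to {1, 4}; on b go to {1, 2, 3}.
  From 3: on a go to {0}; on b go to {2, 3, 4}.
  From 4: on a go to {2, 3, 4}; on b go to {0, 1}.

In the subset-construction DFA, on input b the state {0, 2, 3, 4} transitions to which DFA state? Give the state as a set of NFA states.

{0, 1, 2, 3, 4}

δ(0,b) = {0, 1, 2, 4}; δ(2,b) = {1, 2, 3}; δ(3,b) = {2, 3, 4}; δ(4,b) = {0, 1}.
Union: {0, 1, 2, 3, 4}.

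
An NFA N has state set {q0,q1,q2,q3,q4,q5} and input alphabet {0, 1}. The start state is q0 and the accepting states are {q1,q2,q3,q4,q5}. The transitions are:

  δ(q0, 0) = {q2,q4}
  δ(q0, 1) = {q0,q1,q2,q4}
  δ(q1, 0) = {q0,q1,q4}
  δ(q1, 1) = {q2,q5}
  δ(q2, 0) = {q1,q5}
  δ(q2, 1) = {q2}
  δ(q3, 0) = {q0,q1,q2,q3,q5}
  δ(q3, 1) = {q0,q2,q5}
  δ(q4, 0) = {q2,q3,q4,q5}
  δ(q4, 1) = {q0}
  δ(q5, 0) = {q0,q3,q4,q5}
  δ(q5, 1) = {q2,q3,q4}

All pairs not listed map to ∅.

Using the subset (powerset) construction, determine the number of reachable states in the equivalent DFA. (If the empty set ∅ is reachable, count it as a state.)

9

Start state of the DFA: {q0}.
{q0} --0--> {q2,q4}  [new]
{q0} --1--> {q0,q1,q2,q4}  [new]
{q2,q4} --0--> {q1,q2,q3,q4,q5}  [new]
{q2,q4} --1--> {q0,q2}  [new]
{q0,q1,q2,q4} --0--> {q0,q1,q2,q3,q4,q5}  [new]
{q0,q1,q2,q4} --1--> {q0,q1,q2,q4,q5}  [new]
{q1,q2,q3,q4,q5} --0--> {q0,q1,q2,q3,q4,q5}  [seen]
{q1,q2,q3,q4,q5} --1--> {q0,q2,q3,q4,q5}  [new]
{q0,q2} --0--> {q1,q2,q4,q5}  [new]
{q0,q2} --1--> {q0,q1,q2,q4}  [seen]
{q0,q1,q2,q3,q4,q5} --0--> {q0,q1,q2,q3,q4,q5}  [seen]
{q0,q1,q2,q3,q4,q5} --1--> {q0,q1,q2,q3,q4,q5}  [seen]
{q0,q1,q2,q4,q5} --0--> {q0,q1,q2,q3,q4,q5}  [seen]
{q0,q1,q2,q4,q5} --1--> {q0,q1,q2,q3,q4,q5}  [seen]
{q0,q2,q3,q4,q5} --0--> {q0,q1,q2,q3,q4,q5}  [seen]
{q0,q2,q3,q4,q5} --1--> {q0,q1,q2,q3,q4,q5}  [seen]
{q1,q2,q4,q5} --0--> {q0,q1,q2,q3,q4,q5}  [seen]
{q1,q2,q4,q5} --1--> {q0,q2,q3,q4,q5}  [seen]
Reachable DFA states: {q0}, {q2,q4}, {q0,q1,q2,q4}, {q1,q2,q3,q4,q5}, {q0,q2}, {q0,q1,q2,q3,q4,q5}, {q0,q1,q2,q4,q5}, {q0,q2,q3,q4,q5}, {q1,q2,q4,q5}.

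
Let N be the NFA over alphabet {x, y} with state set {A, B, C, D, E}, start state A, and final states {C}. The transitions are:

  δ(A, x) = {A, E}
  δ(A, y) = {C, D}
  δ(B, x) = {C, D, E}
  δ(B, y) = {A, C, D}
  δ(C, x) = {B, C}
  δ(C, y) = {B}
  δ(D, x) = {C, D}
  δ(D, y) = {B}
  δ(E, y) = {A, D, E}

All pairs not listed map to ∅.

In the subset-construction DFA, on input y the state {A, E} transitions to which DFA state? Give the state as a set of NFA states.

δ(A,y) = {C, D}; δ(E,y) = {A, D, E}.
Union: {A, C, D, E}.

{A, C, D, E}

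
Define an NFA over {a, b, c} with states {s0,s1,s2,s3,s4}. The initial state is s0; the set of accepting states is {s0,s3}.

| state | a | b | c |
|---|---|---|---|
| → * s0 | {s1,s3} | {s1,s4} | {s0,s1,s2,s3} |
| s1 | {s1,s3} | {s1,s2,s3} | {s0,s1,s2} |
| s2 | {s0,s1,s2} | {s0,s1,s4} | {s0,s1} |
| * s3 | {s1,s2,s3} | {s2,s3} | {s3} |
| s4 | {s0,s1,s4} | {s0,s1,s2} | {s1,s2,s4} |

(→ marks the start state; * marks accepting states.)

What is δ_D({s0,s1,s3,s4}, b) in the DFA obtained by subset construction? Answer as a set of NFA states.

{s0,s1,s2,s3,s4}

δ(s0,b) = {s1,s4}; δ(s1,b) = {s1,s2,s3}; δ(s3,b) = {s2,s3}; δ(s4,b) = {s0,s1,s2}.
Union: {s0,s1,s2,s3,s4}.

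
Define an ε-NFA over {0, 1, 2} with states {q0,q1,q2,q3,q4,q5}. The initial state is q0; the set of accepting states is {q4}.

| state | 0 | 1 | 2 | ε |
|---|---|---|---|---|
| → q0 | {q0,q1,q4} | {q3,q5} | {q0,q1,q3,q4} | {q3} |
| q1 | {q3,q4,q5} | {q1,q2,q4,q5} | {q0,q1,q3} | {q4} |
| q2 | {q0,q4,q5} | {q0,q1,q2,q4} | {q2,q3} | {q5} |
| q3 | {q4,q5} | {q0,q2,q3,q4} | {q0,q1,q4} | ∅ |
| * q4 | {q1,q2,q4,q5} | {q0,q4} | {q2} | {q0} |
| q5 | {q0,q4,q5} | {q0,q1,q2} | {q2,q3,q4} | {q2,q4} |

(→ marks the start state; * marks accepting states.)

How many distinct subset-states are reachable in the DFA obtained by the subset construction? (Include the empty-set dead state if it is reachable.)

Start state of the DFA: {q0,q3} (ε-closure of the NFA start).
{q0,q3} --0--> {q0,q1,q2,q3,q4,q5}  [new]
{q0,q3} --1--> {q0,q2,q3,q4,q5}  [new]
{q0,q3} --2--> {q0,q1,q3,q4}  [new]
{q0,q1,q2,q3,q4,q5} --0--> {q0,q1,q2,q3,q4,q5}  [seen]
{q0,q1,q2,q3,q4,q5} --1--> {q0,q1,q2,q3,q4,q5}  [seen]
{q0,q1,q2,q3,q4,q5} --2--> {q0,q1,q2,q3,q4,q5}  [seen]
{q0,q2,q3,q4,q5} --0--> {q0,q1,q2,q3,q4,q5}  [seen]
{q0,q2,q3,q4,q5} --1--> {q0,q1,q2,q3,q4,q5}  [seen]
{q0,q2,q3,q4,q5} --2--> {q0,q1,q2,q3,q4,q5}  [seen]
{q0,q1,q3,q4} --0--> {q0,q1,q2,q3,q4,q5}  [seen]
{q0,q1,q3,q4} --1--> {q0,q1,q2,q3,q4,q5}  [seen]
{q0,q1,q3,q4} --2--> {q0,q1,q2,q3,q4,q5}  [seen]
Reachable DFA states: {q0,q3}, {q0,q1,q2,q3,q4,q5}, {q0,q2,q3,q4,q5}, {q0,q1,q3,q4}.

4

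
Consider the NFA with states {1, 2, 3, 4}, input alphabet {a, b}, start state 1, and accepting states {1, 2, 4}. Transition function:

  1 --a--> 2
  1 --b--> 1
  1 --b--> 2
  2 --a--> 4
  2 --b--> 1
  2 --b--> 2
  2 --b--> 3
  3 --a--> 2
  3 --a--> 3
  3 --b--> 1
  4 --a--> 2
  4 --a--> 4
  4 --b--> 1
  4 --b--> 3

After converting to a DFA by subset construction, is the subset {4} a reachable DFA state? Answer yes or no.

Start state of the DFA: {1}.
{1} --a--> {2}  [new]
{1} --b--> {1, 2}  [new]
{2} --a--> {4}  [new]
{2} --b--> {1, 2, 3}  [new]
{1, 2} --a--> {2, 4}  [new]
{1, 2} --b--> {1, 2, 3}  [seen]
{4} --a--> {2, 4}  [seen]
{4} --b--> {1, 3}  [new]
{1, 2, 3} --a--> {2, 3, 4}  [new]
{1, 2, 3} --b--> {1, 2, 3}  [seen]
{2, 4} --a--> {2, 4}  [seen]
{2, 4} --b--> {1, 2, 3}  [seen]
{1, 3} --a--> {2, 3}  [new]
{1, 3} --b--> {1, 2}  [seen]
{2, 3, 4} --a--> {2, 3, 4}  [seen]
{2, 3, 4} --b--> {1, 2, 3}  [seen]
{2, 3} --a--> {2, 3, 4}  [seen]
{2, 3} --b--> {1, 2, 3}  [seen]
Reachable DFA states: {1}, {2}, {1, 2}, {4}, {1, 2, 3}, {2, 4}, {1, 3}, {2, 3, 4}, {2, 3}.
{4} is among them.

yes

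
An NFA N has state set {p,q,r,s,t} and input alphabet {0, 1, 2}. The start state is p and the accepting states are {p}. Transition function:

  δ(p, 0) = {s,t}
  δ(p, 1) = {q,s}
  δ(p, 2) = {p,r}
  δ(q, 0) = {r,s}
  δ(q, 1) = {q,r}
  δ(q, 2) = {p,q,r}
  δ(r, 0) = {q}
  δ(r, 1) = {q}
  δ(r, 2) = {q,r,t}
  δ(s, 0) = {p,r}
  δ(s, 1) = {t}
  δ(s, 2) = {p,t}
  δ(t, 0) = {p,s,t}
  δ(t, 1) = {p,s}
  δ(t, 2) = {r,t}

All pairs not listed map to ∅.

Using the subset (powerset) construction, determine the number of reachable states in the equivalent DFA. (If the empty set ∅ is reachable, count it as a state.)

16

Start state of the DFA: {p}.
{p} --0--> {s,t}  [new]
{p} --1--> {q,s}  [new]
{p} --2--> {p,r}  [new]
{s,t} --0--> {p,r,s,t}  [new]
{s,t} --1--> {p,s,t}  [new]
{s,t} --2--> {p,r,t}  [new]
{q,s} --0--> {p,r,s}  [new]
{q,s} --1--> {q,r,t}  [new]
{q,s} --2--> {p,q,r,t}  [new]
{p,r} --0--> {q,s,t}  [new]
{p,r} --1--> {q,s}  [seen]
{p,r} --2--> {p,q,r,t}  [seen]
{p,r,s,t} --0--> {p,q,r,s,t}  [new]
{p,r,s,t} --1--> {p,q,s,t}  [new]
{p,r,s,t} --2--> {p,q,r,t}  [seen]
{p,s,t} --0--> {p,r,s,t}  [seen]
{p,s,t} --1--> {p,q,s,t}  [seen]
{p,s,t} --2--> {p,r,t}  [seen]
{p,r,t} --0--> {p,q,s,t}  [seen]
{p,r,t} --1--> {p,q,s}  [new]
{p,r,t} --2--> {p,q,r,t}  [seen]
{p,r,s} --0--> {p,q,r,s,t}  [seen]
{p,r,s} --1--> {q,s,t}  [seen]
{p,r,s} --2--> {p,q,r,t}  [seen]
{q,r,t} --0--> {p,q,r,s,t}  [seen]
{q,r,t} --1--> {p,q,r,s}  [new]
{q,r,t} --2--> {p,q,r,t}  [seen]
{p,q,r,t} --0--> {p,q,r,s,t}  [seen]
{p,q,r,t} --1--> {p,q,r,s}  [seen]
{p,q,r,t} --2--> {p,q,r,t}  [seen]
{q,s,t} --0--> {p,r,s,t}  [seen]
{q,s,t} --1--> {p,q,r,s,t}  [seen]
{q,s,t} --2--> {p,q,r,t}  [seen]
{p,q,r,s,t} --0--> {p,q,r,s,t}  [seen]
{p,q,r,s,t} --1--> {p,q,r,s,t}  [seen]
{p,q,r,s,t} --2--> {p,q,r,t}  [seen]
{p,q,s,t} --0--> {p,r,s,t}  [seen]
{p,q,s,t} --1--> {p,q,r,s,t}  [seen]
{p,q,s,t} --2--> {p,q,r,t}  [seen]
{p,q,s} --0--> {p,r,s,t}  [seen]
{p,q,s} --1--> {q,r,s,t}  [new]
{p,q,s} --2--> {p,q,r,t}  [seen]
{p,q,r,s} --0--> {p,q,r,s,t}  [seen]
{p,q,r,s} --1--> {q,r,s,t}  [seen]
{p,q,r,s} --2--> {p,q,r,t}  [seen]
{q,r,s,t} --0--> {p,q,r,s,t}  [seen]
{q,r,s,t} --1--> {p,q,r,s,t}  [seen]
{q,r,s,t} --2--> {p,q,r,t}  [seen]
Reachable DFA states: {p}, {s,t}, {q,s}, {p,r}, {p,r,s,t}, {p,s,t}, {p,r,t}, {p,r,s}, {q,r,t}, {p,q,r,t}, {q,s,t}, {p,q,r,s,t}, {p,q,s,t}, {p,q,s}, {p,q,r,s}, {q,r,s,t}.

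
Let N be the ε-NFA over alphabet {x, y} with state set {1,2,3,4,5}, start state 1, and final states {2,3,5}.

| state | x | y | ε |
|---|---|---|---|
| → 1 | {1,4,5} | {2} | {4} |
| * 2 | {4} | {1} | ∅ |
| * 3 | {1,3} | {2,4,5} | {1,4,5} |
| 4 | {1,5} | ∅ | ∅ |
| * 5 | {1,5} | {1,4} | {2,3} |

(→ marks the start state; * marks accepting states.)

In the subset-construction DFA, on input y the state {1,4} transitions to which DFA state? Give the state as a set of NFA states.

{2}

δ(1,y) = {2}; δ(4,y) = ∅.
Union: {2}.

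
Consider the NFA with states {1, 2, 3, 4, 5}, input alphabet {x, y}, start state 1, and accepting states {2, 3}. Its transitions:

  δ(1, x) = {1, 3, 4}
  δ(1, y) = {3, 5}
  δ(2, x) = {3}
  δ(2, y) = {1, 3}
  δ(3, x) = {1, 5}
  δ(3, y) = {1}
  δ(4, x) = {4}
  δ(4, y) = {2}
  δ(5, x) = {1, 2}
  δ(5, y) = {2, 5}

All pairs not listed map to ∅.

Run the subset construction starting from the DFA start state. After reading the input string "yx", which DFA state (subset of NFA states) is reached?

{1, 2, 5}

Start: {1}.
δ(1,y) = {3, 5}.
Union: {3, 5}.
After y: {3, 5}.
δ(3,x) = {1, 5}; δ(5,x) = {1, 2}.
Union: {1, 2, 5}.
After x: {1, 2, 5}.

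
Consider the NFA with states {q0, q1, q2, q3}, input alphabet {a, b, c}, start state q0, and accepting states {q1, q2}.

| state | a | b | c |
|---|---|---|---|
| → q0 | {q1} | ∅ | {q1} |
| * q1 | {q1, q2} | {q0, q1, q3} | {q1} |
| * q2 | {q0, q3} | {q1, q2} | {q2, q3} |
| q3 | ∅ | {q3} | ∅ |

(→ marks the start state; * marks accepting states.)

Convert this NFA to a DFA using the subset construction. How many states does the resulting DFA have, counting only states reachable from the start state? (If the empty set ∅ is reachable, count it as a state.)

7

Start state of the DFA: {q0}.
{q0} --a--> {q1}  [new]
{q0} --b--> ∅  [new]
{q0} --c--> {q1}  [seen]
{q1} --a--> {q1, q2}  [new]
{q1} --b--> {q0, q1, q3}  [new]
{q1} --c--> {q1}  [seen]
∅ --a--> ∅  [seen]
∅ --b--> ∅  [seen]
∅ --c--> ∅  [seen]
{q1, q2} --a--> {q0, q1, q2, q3}  [new]
{q1, q2} --b--> {q0, q1, q2, q3}  [seen]
{q1, q2} --c--> {q1, q2, q3}  [new]
{q0, q1, q3} --a--> {q1, q2}  [seen]
{q0, q1, q3} --b--> {q0, q1, q3}  [seen]
{q0, q1, q3} --c--> {q1}  [seen]
{q0, q1, q2, q3} --a--> {q0, q1, q2, q3}  [seen]
{q0, q1, q2, q3} --b--> {q0, q1, q2, q3}  [seen]
{q0, q1, q2, q3} --c--> {q1, q2, q3}  [seen]
{q1, q2, q3} --a--> {q0, q1, q2, q3}  [seen]
{q1, q2, q3} --b--> {q0, q1, q2, q3}  [seen]
{q1, q2, q3} --c--> {q1, q2, q3}  [seen]
Reachable DFA states: {q0}, {q1}, ∅, {q1, q2}, {q0, q1, q3}, {q0, q1, q2, q3}, {q1, q2, q3}.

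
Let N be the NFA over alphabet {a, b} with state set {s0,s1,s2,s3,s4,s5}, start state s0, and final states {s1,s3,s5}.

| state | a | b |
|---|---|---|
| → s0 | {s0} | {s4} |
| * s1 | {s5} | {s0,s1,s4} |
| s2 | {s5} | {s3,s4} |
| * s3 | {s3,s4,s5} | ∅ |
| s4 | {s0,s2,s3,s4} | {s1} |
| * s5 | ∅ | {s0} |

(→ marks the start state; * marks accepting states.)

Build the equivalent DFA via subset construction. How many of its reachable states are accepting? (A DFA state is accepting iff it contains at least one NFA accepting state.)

7

Start state of the DFA: {s0}.
{s0} --a--> {s0}  [seen]
{s0} --b--> {s4}  [new]
{s4} --a--> {s0,s2,s3,s4}  [new]
{s4} --b--> {s1}  [new]
{s0,s2,s3,s4} --a--> {s0,s2,s3,s4,s5}  [new]
{s0,s2,s3,s4} --b--> {s1,s3,s4}  [new]
{s1} --a--> {s5}  [new]
{s1} --b--> {s0,s1,s4}  [new]
{s0,s2,s3,s4,s5} --a--> {s0,s2,s3,s4,s5}  [seen]
{s0,s2,s3,s4,s5} --b--> {s0,s1,s3,s4}  [new]
{s1,s3,s4} --a--> {s0,s2,s3,s4,s5}  [seen]
{s1,s3,s4} --b--> {s0,s1,s4}  [seen]
{s5} --a--> ∅  [new]
{s5} --b--> {s0}  [seen]
{s0,s1,s4} --a--> {s0,s2,s3,s4,s5}  [seen]
{s0,s1,s4} --b--> {s0,s1,s4}  [seen]
{s0,s1,s3,s4} --a--> {s0,s2,s3,s4,s5}  [seen]
{s0,s1,s3,s4} --b--> {s0,s1,s4}  [seen]
∅ --a--> ∅  [seen]
∅ --b--> ∅  [seen]
Reachable DFA states: {s0}, {s4}, {s0,s2,s3,s4}, {s1}, {s0,s2,s3,s4,s5}, {s1,s3,s4}, {s5}, {s0,s1,s4}, {s0,s1,s3,s4}, ∅.
Accepting DFA states (contain an NFA accepting state): {s0,s2,s3,s4}, {s1}, {s0,s2,s3,s4,s5}, {s1,s3,s4}, {s5}, {s0,s1,s4}, {s0,s1,s3,s4}.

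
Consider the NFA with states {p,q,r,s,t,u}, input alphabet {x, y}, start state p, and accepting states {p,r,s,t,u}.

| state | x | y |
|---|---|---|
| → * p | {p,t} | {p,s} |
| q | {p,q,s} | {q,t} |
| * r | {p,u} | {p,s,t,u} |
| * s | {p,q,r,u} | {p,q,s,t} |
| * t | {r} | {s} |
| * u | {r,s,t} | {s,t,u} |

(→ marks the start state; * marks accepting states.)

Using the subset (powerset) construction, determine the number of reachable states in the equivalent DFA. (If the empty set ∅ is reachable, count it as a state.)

Start state of the DFA: {p}.
{p} --x--> {p,t}  [new]
{p} --y--> {p,s}  [new]
{p,t} --x--> {p,r,t}  [new]
{p,t} --y--> {p,s}  [seen]
{p,s} --x--> {p,q,r,t,u}  [new]
{p,s} --y--> {p,q,s,t}  [new]
{p,r,t} --x--> {p,r,t,u}  [new]
{p,r,t} --y--> {p,s,t,u}  [new]
{p,q,r,t,u} --x--> {p,q,r,s,t,u}  [new]
{p,q,r,t,u} --y--> {p,q,s,t,u}  [new]
{p,q,s,t} --x--> {p,q,r,s,t,u}  [seen]
{p,q,s,t} --y--> {p,q,s,t}  [seen]
{p,r,t,u} --x--> {p,r,s,t,u}  [new]
{p,r,t,u} --y--> {p,s,t,u}  [seen]
{p,s,t,u} --x--> {p,q,r,s,t,u}  [seen]
{p,s,t,u} --y--> {p,q,s,t,u}  [seen]
{p,q,r,s,t,u} --x--> {p,q,r,s,t,u}  [seen]
{p,q,r,s,t,u} --y--> {p,q,s,t,u}  [seen]
{p,q,s,t,u} --x--> {p,q,r,s,t,u}  [seen]
{p,q,s,t,u} --y--> {p,q,s,t,u}  [seen]
{p,r,s,t,u} --x--> {p,q,r,s,t,u}  [seen]
{p,r,s,t,u} --y--> {p,q,s,t,u}  [seen]
Reachable DFA states: {p}, {p,t}, {p,s}, {p,r,t}, {p,q,r,t,u}, {p,q,s,t}, {p,r,t,u}, {p,s,t,u}, {p,q,r,s,t,u}, {p,q,s,t,u}, {p,r,s,t,u}.

11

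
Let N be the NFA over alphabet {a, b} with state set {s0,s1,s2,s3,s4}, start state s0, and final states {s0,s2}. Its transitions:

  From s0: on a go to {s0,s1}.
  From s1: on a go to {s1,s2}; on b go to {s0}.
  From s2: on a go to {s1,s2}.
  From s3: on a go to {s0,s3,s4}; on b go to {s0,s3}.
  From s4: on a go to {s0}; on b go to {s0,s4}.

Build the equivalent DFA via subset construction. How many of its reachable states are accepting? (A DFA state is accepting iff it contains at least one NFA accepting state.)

Start state of the DFA: {s0}.
{s0} --a--> {s0,s1}  [new]
{s0} --b--> ∅  [new]
{s0,s1} --a--> {s0,s1,s2}  [new]
{s0,s1} --b--> {s0}  [seen]
∅ --a--> ∅  [seen]
∅ --b--> ∅  [seen]
{s0,s1,s2} --a--> {s0,s1,s2}  [seen]
{s0,s1,s2} --b--> {s0}  [seen]
Reachable DFA states: {s0}, {s0,s1}, ∅, {s0,s1,s2}.
Accepting DFA states (contain an NFA accepting state): {s0}, {s0,s1}, {s0,s1,s2}.

3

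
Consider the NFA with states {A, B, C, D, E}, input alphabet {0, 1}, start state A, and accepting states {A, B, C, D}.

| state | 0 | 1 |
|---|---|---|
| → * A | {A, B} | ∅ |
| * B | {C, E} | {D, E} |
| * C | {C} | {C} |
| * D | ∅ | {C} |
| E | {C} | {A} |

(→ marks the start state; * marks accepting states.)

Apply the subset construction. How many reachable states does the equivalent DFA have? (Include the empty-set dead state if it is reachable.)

10

Start state of the DFA: {A}.
{A} --0--> {A, B}  [new]
{A} --1--> ∅  [new]
{A, B} --0--> {A, B, C, E}  [new]
{A, B} --1--> {D, E}  [new]
∅ --0--> ∅  [seen]
∅ --1--> ∅  [seen]
{A, B, C, E} --0--> {A, B, C, E}  [seen]
{A, B, C, E} --1--> {A, C, D, E}  [new]
{D, E} --0--> {C}  [new]
{D, E} --1--> {A, C}  [new]
{A, C, D, E} --0--> {A, B, C}  [new]
{A, C, D, E} --1--> {A, C}  [seen]
{C} --0--> {C}  [seen]
{C} --1--> {C}  [seen]
{A, C} --0--> {A, B, C}  [seen]
{A, C} --1--> {C}  [seen]
{A, B, C} --0--> {A, B, C, E}  [seen]
{A, B, C} --1--> {C, D, E}  [new]
{C, D, E} --0--> {C}  [seen]
{C, D, E} --1--> {A, C}  [seen]
Reachable DFA states: {A}, {A, B}, ∅, {A, B, C, E}, {D, E}, {A, C, D, E}, {C}, {A, C}, {A, B, C}, {C, D, E}.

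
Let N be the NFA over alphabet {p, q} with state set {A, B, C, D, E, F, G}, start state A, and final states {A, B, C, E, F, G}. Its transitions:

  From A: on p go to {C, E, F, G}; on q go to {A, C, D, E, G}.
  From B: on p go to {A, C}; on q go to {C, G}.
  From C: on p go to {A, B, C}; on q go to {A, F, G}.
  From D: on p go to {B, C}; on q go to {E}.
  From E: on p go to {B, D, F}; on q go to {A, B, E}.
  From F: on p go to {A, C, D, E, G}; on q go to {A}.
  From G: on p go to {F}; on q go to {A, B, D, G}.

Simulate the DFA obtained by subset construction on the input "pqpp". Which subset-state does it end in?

Start: {A}.
δ(A,p) = {C, E, F, G}.
Union: {C, E, F, G}.
After p: {C, E, F, G}.
δ(C,q) = {A, F, G}; δ(E,q) = {A, B, E}; δ(F,q) = {A}; δ(G,q) = {A, B, D, G}.
Union: {A, B, D, E, F, G}.
After q: {A, B, D, E, F, G}.
δ(A,p) = {C, E, F, G}; δ(B,p) = {A, C}; δ(D,p) = {B, C}; δ(E,p) = {B, D, F}; δ(F,p) = {A, C, D, E, G}; δ(G,p) = {F}.
Union: {A, B, C, D, E, F, G}.
After p: {A, B, C, D, E, F, G}.
δ(A,p) = {C, E, F, G}; δ(B,p) = {A, C}; δ(C,p) = {A, B, C}; δ(D,p) = {B, C}; δ(E,p) = {B, D, F}; δ(F,p) = {A, C, D, E, G}; δ(G,p) = {F}.
Union: {A, B, C, D, E, F, G}.
After p: {A, B, C, D, E, F, G}.

{A, B, C, D, E, F, G}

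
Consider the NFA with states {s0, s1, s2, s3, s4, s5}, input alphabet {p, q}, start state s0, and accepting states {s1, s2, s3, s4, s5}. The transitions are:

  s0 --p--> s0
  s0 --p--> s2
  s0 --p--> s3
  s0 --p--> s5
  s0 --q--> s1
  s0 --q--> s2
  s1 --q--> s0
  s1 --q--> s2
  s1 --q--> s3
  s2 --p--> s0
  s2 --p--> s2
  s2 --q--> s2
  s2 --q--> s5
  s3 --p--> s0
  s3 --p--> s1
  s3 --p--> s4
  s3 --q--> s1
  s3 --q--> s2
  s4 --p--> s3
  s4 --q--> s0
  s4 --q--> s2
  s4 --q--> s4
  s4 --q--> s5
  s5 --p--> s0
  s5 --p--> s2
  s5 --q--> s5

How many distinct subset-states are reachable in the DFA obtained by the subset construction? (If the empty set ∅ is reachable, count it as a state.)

6

Start state of the DFA: {s0}.
{s0} --p--> {s0, s2, s3, s5}  [new]
{s0} --q--> {s1, s2}  [new]
{s0, s2, s3, s5} --p--> {s0, s1, s2, s3, s4, s5}  [new]
{s0, s2, s3, s5} --q--> {s1, s2, s5}  [new]
{s1, s2} --p--> {s0, s2}  [new]
{s1, s2} --q--> {s0, s2, s3, s5}  [seen]
{s0, s1, s2, s3, s4, s5} --p--> {s0, s1, s2, s3, s4, s5}  [seen]
{s0, s1, s2, s3, s4, s5} --q--> {s0, s1, s2, s3, s4, s5}  [seen]
{s1, s2, s5} --p--> {s0, s2}  [seen]
{s1, s2, s5} --q--> {s0, s2, s3, s5}  [seen]
{s0, s2} --p--> {s0, s2, s3, s5}  [seen]
{s0, s2} --q--> {s1, s2, s5}  [seen]
Reachable DFA states: {s0}, {s0, s2, s3, s5}, {s1, s2}, {s0, s1, s2, s3, s4, s5}, {s1, s2, s5}, {s0, s2}.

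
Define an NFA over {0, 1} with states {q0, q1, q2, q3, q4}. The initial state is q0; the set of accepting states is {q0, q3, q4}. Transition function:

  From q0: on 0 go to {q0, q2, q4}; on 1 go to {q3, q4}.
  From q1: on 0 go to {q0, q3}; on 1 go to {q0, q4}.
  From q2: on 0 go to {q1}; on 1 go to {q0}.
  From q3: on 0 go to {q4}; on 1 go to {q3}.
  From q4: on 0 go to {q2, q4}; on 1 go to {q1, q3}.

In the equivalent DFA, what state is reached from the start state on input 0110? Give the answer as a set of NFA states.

{q0, q2, q3, q4}

Start: {q0}.
δ(q0,0) = {q0, q2, q4}.
Union: {q0, q2, q4}.
After 0: {q0, q2, q4}.
δ(q0,1) = {q3, q4}; δ(q2,1) = {q0}; δ(q4,1) = {q1, q3}.
Union: {q0, q1, q3, q4}.
After 1: {q0, q1, q3, q4}.
δ(q0,1) = {q3, q4}; δ(q1,1) = {q0, q4}; δ(q3,1) = {q3}; δ(q4,1) = {q1, q3}.
Union: {q0, q1, q3, q4}.
After 1: {q0, q1, q3, q4}.
δ(q0,0) = {q0, q2, q4}; δ(q1,0) = {q0, q3}; δ(q3,0) = {q4}; δ(q4,0) = {q2, q4}.
Union: {q0, q2, q3, q4}.
After 0: {q0, q2, q3, q4}.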